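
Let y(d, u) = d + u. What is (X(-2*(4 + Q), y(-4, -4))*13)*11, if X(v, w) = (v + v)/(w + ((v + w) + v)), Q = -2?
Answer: 143/3 ≈ 47.667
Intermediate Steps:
X(v, w) = 2*v/(2*v + 2*w) (X(v, w) = (2*v)/(w + (w + 2*v)) = (2*v)/(2*v + 2*w) = 2*v/(2*v + 2*w))
(X(-2*(4 + Q), y(-4, -4))*13)*11 = (((-2*(4 - 2))/(-2*(4 - 2) + (-4 - 4)))*13)*11 = (((-2*2)/(-2*2 - 8))*13)*11 = (-4/(-4 - 8)*13)*11 = (-4/(-12)*13)*11 = (-4*(-1/12)*13)*11 = ((1/3)*13)*11 = (13/3)*11 = 143/3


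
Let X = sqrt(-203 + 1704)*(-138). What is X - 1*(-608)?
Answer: 608 - 138*sqrt(1501) ≈ -4738.5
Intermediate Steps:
X = -138*sqrt(1501) (X = sqrt(1501)*(-138) = -138*sqrt(1501) ≈ -5346.5)
X - 1*(-608) = -138*sqrt(1501) - 1*(-608) = -138*sqrt(1501) + 608 = 608 - 138*sqrt(1501)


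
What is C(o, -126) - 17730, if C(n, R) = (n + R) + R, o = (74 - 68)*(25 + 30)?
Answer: -17652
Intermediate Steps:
o = 330 (o = 6*55 = 330)
C(n, R) = n + 2*R (C(n, R) = (R + n) + R = n + 2*R)
C(o, -126) - 17730 = (330 + 2*(-126)) - 17730 = (330 - 252) - 17730 = 78 - 17730 = -17652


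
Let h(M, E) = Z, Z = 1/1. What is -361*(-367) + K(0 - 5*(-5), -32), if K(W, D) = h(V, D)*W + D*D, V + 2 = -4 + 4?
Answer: 133536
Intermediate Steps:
V = -2 (V = -2 + (-4 + 4) = -2 + 0 = -2)
Z = 1
h(M, E) = 1
K(W, D) = W + D² (K(W, D) = 1*W + D*D = W + D²)
-361*(-367) + K(0 - 5*(-5), -32) = -361*(-367) + ((0 - 5*(-5)) + (-32)²) = 132487 + ((0 + 25) + 1024) = 132487 + (25 + 1024) = 132487 + 1049 = 133536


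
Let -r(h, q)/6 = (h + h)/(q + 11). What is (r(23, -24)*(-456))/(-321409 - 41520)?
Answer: 125856/4718077 ≈ 0.026675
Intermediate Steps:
r(h, q) = -12*h/(11 + q) (r(h, q) = -6*(h + h)/(q + 11) = -6*2*h/(11 + q) = -12*h/(11 + q))
(r(23, -24)*(-456))/(-321409 - 41520) = (-12*23/(11 - 24)*(-456))/(-321409 - 41520) = (-12*23/(-13)*(-456))/(-362929) = (-12*23*(-1/13)*(-456))*(-1/362929) = ((276/13)*(-456))*(-1/362929) = -125856/13*(-1/362929) = 125856/4718077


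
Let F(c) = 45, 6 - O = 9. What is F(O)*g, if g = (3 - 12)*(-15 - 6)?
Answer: 8505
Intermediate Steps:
O = -3 (O = 6 - 1*9 = 6 - 9 = -3)
g = 189 (g = -9*(-21) = 189)
F(O)*g = 45*189 = 8505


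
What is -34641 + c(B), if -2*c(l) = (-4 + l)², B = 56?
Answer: -35993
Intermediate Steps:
c(l) = -(-4 + l)²/2
-34641 + c(B) = -34641 - (-4 + 56)²/2 = -34641 - ½*52² = -34641 - ½*2704 = -34641 - 1352 = -35993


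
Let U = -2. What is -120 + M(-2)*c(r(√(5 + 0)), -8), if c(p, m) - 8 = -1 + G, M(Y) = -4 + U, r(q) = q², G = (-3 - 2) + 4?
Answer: -156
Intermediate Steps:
G = -1 (G = -5 + 4 = -1)
M(Y) = -6 (M(Y) = -4 - 2 = -6)
c(p, m) = 6 (c(p, m) = 8 + (-1 - 1) = 8 - 2 = 6)
-120 + M(-2)*c(r(√(5 + 0)), -8) = -120 - 6*6 = -120 - 36 = -156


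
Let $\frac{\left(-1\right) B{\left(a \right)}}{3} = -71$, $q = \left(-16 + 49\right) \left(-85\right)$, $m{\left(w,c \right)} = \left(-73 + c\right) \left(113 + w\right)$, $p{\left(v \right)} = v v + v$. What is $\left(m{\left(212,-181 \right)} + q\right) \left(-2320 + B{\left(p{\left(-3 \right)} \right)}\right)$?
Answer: $179842985$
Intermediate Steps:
$p{\left(v \right)} = v + v^{2}$ ($p{\left(v \right)} = v^{2} + v = v + v^{2}$)
$q = -2805$ ($q = 33 \left(-85\right) = -2805$)
$B{\left(a \right)} = 213$ ($B{\left(a \right)} = \left(-3\right) \left(-71\right) = 213$)
$\left(m{\left(212,-181 \right)} + q\right) \left(-2320 + B{\left(p{\left(-3 \right)} \right)}\right) = \left(\left(-8249 - 15476 + 113 \left(-181\right) - 38372\right) - 2805\right) \left(-2320 + 213\right) = \left(\left(-8249 - 15476 - 20453 - 38372\right) - 2805\right) \left(-2107\right) = \left(-82550 - 2805\right) \left(-2107\right) = \left(-85355\right) \left(-2107\right) = 179842985$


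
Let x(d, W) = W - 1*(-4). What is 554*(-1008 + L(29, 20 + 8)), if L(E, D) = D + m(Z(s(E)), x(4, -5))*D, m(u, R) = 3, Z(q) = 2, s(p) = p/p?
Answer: -496384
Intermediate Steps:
s(p) = 1
x(d, W) = 4 + W (x(d, W) = W + 4 = 4 + W)
L(E, D) = 4*D (L(E, D) = D + 3*D = 4*D)
554*(-1008 + L(29, 20 + 8)) = 554*(-1008 + 4*(20 + 8)) = 554*(-1008 + 4*28) = 554*(-1008 + 112) = 554*(-896) = -496384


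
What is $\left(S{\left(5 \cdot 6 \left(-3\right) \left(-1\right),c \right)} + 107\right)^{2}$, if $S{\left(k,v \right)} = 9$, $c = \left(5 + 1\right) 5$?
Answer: $13456$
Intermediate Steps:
$c = 30$ ($c = 6 \cdot 5 = 30$)
$\left(S{\left(5 \cdot 6 \left(-3\right) \left(-1\right),c \right)} + 107\right)^{2} = \left(9 + 107\right)^{2} = 116^{2} = 13456$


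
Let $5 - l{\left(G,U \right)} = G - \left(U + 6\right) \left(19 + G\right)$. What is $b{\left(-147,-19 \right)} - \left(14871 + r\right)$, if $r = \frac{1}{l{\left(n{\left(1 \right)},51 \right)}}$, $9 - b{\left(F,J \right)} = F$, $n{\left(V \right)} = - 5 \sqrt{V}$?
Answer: $- \frac{11889721}{808} \approx -14715.0$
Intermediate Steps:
$b{\left(F,J \right)} = 9 - F$
$l{\left(G,U \right)} = 5 - G + \left(6 + U\right) \left(19 + G\right)$ ($l{\left(G,U \right)} = 5 - \left(G - \left(U + 6\right) \left(19 + G\right)\right) = 5 - \left(G - \left(6 + U\right) \left(19 + G\right)\right) = 5 - G + \left(6 + U\right) \left(19 + G\right)$)
$r = \frac{1}{808}$ ($r = \frac{1}{119 + 5 \left(- 5 \sqrt{1}\right) + 19 \cdot 51 + - 5 \sqrt{1} \cdot 51} = \frac{1}{119 + 5 \left(\left(-5\right) 1\right) + 969 + \left(-5\right) 1 \cdot 51} = \frac{1}{119 + 5 \left(-5\right) + 969 - 255} = \frac{1}{119 - 25 + 969 - 255} = \frac{1}{808} \approx 0.0012376$)
$b{\left(-147,-19 \right)} - \left(14871 + r\right) = \left(9 - -147\right) - \frac{12015769}{808} = \left(9 + 147\right) - \frac{12015769}{808} = 156 - \frac{12015769}{808} = - \frac{11889721}{808}$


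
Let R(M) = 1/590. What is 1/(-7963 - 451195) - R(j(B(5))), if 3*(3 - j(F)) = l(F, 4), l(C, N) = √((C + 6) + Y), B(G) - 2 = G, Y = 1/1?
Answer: -114937/67725805 ≈ -0.0016971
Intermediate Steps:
Y = 1
B(G) = 2 + G
l(C, N) = √(7 + C) (l(C, N) = √((C + 6) + 1) = √((6 + C) + 1) = √(7 + C))
j(F) = 3 - √(7 + F)/3
R(M) = 1/590
1/(-7963 - 451195) - R(j(B(5))) = 1/(-7963 - 451195) - 1*1/590 = 1/(-459158) - 1/590 = -1/459158 - 1/590 = -114937/67725805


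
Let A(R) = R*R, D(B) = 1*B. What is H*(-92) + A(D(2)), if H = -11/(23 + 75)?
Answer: 702/49 ≈ 14.327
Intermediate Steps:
D(B) = B
A(R) = R**2
H = -11/98 ≈ -0.11224
H*(-92) + A(D(2)) = -11/98*(-92) + 2**2 = 506/49 + 4 = 702/49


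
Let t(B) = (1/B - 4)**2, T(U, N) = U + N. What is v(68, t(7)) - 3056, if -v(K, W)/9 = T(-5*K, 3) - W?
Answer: 5434/49 ≈ 110.90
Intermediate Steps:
T(U, N) = N + U
t(B) = (-4 + 1/B)**2
v(K, W) = -27 + 9*W + 45*K (v(K, W) = -9*((3 - 5*K) - W) = -9*(3 - W - 5*K) = -27 + 9*W + 45*K)
v(68, t(7)) - 3056 = (-27 + 9*((-1 + 4*7)**2/7**2) + 45*68) - 3056 = (-27 + 9*((-1 + 28)**2/49) + 3060) - 3056 = (-27 + 9*((1/49)*27**2) + 3060) - 3056 = (-27 + 9*((1/49)*729) + 3060) - 3056 = (-27 + 9*(729/49) + 3060) - 3056 = (-27 + 6561/49 + 3060) - 3056 = 155178/49 - 3056 = 5434/49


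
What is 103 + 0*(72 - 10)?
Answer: 103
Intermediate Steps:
103 + 0*(72 - 10) = 103 + 0*62 = 103 + 0 = 103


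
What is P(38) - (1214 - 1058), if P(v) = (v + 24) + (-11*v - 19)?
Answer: -531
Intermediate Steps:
P(v) = 5 - 10*v (P(v) = (24 + v) + (-19 - 11*v) = 5 - 10*v)
P(38) - (1214 - 1058) = (5 - 10*38) - (1214 - 1058) = (5 - 380) - 1*156 = -375 - 156 = -531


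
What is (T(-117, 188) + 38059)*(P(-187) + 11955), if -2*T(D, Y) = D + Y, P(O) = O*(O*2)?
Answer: 6227716971/2 ≈ 3.1139e+9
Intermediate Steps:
P(O) = 2*O² (P(O) = O*(2*O) = 2*O²)
T(D, Y) = -D/2 - Y/2 (T(D, Y) = -(D + Y)/2 = -D/2 - Y/2)
(T(-117, 188) + 38059)*(P(-187) + 11955) = ((-½*(-117) - ½*188) + 38059)*(2*(-187)² + 11955) = ((117/2 - 94) + 38059)*(2*34969 + 11955) = (-71/2 + 38059)*(69938 + 11955) = (76047/2)*81893 = 6227716971/2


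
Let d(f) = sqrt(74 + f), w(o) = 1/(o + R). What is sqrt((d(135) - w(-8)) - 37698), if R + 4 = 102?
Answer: sqrt(-33928210 + 900*sqrt(209))/30 ≈ 194.12*I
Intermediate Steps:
R = 98 (R = -4 + 102 = 98)
w(o) = 1/(98 + o) (w(o) = 1/(o + 98) = 1/(98 + o))
sqrt((d(135) - w(-8)) - 37698) = sqrt((sqrt(74 + 135) - 1/(98 - 8)) - 37698) = sqrt((sqrt(209) - 1/90) - 37698) = sqrt((-1/90 + sqrt(209)) - 37698) = sqrt(-3392821/90 + sqrt(209))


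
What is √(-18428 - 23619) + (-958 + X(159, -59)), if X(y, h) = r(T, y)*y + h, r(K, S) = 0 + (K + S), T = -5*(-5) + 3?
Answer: 28716 + I*√42047 ≈ 28716.0 + 205.05*I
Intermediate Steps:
T = 28 (T = 25 + 3 = 28)
r(K, S) = K + S
X(y, h) = h + y*(28 + y) (X(y, h) = (28 + y)*y + h = y*(28 + y) + h = h + y*(28 + y))
√(-18428 - 23619) + (-958 + X(159, -59)) = √(-18428 - 23619) + (-958 + (-59 + 159*(28 + 159))) = √(-42047) + (-958 + (-59 + 159*187)) = I*√42047 + (-958 + (-59 + 29733)) = I*√42047 + (-958 + 29674) = I*√42047 + 28716 = 28716 + I*√42047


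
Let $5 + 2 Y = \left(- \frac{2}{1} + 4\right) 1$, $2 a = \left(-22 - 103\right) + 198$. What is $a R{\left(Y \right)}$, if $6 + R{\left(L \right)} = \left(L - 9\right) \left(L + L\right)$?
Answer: $\frac{3723}{4} \approx 930.75$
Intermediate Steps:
$a = \frac{73}{2}$ ($a = \frac{\left(-22 - 103\right) + 198}{2} = \frac{-125 + 198}{2} = \frac{1}{2} \cdot 73 = \frac{73}{2} \approx 36.5$)
$Y = - \frac{3}{2}$ ($Y = - \frac{5}{2} + \frac{\left(- \frac{2}{1} + 4\right) 1}{2} = - \frac{5}{2} + \frac{\left(\left(-2\right) 1 + 4\right) 1}{2} = - \frac{5}{2} + \frac{\left(-2 + 4\right) 1}{2} = - \frac{5}{2} + \frac{2 \cdot 1}{2} = - \frac{5}{2} + \frac{1}{2} \cdot 2 = - \frac{5}{2} + 1 = - \frac{3}{2} \approx -1.5$)
$R{\left(L \right)} = -6 + 2 L \left(-9 + L\right)$ ($R{\left(L \right)} = -6 + \left(L - 9\right) \left(L + L\right) = -6 + \left(-9 + L\right) 2 L = -6 + 2 L \left(-9 + L\right)$)
$a R{\left(Y \right)} = \frac{73 \left(-6 - -27 + 2 \left(- \frac{3}{2}\right)^{2}\right)}{2} = \frac{73 \left(-6 + 27 + 2 \cdot \frac{9}{4}\right)}{2} = \frac{73 \left(-6 + 27 + \frac{9}{2}\right)}{2} = \frac{73}{2} \cdot \frac{51}{2} = \frac{3723}{4}$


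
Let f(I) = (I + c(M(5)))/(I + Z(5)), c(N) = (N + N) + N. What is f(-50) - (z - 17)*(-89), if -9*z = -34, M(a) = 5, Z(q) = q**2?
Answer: -52892/45 ≈ -1175.4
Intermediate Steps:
c(N) = 3*N (c(N) = 2*N + N = 3*N)
z = 34/9 (z = -1/9*(-34) = 34/9 ≈ 3.7778)
f(I) = (15 + I)/(25 + I) (f(I) = (I + 3*5)/(I + 5**2) = (I + 15)/(I + 25) = (15 + I)/(25 + I))
f(-50) - (z - 17)*(-89) = (15 - 50)/(25 - 50) - (34/9 - 17)*(-89) = -35/(-25) - (-119)*(-89)/9 = -1/25*(-35) - 1*10591/9 = 7/5 - 10591/9 = -52892/45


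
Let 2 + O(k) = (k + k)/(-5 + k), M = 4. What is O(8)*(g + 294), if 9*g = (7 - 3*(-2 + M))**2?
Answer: 26470/27 ≈ 980.37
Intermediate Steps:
g = 1/9 (g = (7 - 3*(-2 + 4))**2/9 = (7 - 3*2)**2/9 = (7 - 6)**2/9 = (1/9)*1**2 = (1/9)*1 = 1/9 ≈ 0.11111)
O(k) = -2 + 2*k/(-5 + k) (O(k) = -2 + (k + k)/(-5 + k) = -2 + (2*k)/(-5 + k) = -2 + 2*k/(-5 + k))
O(8)*(g + 294) = (10/(-5 + 8))*(1/9 + 294) = (10/3)*(2647/9) = 26470/27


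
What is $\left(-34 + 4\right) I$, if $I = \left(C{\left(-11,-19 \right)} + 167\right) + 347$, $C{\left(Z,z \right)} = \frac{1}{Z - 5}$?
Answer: $- \frac{123345}{8} \approx -15418.0$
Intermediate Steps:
$C{\left(Z,z \right)} = \frac{1}{-5 + Z}$
$I = \frac{8223}{16}$ ($I = \left(\frac{1}{-5 - 11} + 167\right) + 347 = \left(\frac{1}{-16} + 167\right) + 347 = \left(- \frac{1}{16} + 167\right) + 347 = \frac{2671}{16} + 347 = \frac{8223}{16} \approx 513.94$)
$\left(-34 + 4\right) I = \left(-34 + 4\right) \frac{8223}{16} = \left(-30\right) \frac{8223}{16} = - \frac{123345}{8}$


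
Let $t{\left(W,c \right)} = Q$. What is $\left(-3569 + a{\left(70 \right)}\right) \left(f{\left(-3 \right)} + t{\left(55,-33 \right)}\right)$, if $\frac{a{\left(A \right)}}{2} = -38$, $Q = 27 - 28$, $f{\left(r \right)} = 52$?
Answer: $-185895$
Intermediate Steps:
$Q = -1$ ($Q = 27 - 28 = -1$)
$a{\left(A \right)} = -76$ ($a{\left(A \right)} = 2 \left(-38\right) = -76$)
$t{\left(W,c \right)} = -1$
$\left(-3569 + a{\left(70 \right)}\right) \left(f{\left(-3 \right)} + t{\left(55,-33 \right)}\right) = \left(-3569 - 76\right) \left(52 - 1\right) = \left(-3645\right) 51 = -185895$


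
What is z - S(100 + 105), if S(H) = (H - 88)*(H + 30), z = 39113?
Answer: 11618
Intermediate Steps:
S(H) = (-88 + H)*(30 + H)
z - S(100 + 105) = 39113 - (-2640 + (100 + 105)² - 58*(100 + 105)) = 39113 - (-2640 + 205² - 58*205) = 39113 - (-2640 + 42025 - 11890) = 39113 - 1*27495 = 39113 - 27495 = 11618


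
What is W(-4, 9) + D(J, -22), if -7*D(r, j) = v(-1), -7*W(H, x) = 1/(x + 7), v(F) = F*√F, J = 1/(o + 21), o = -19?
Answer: -1/112 + I/7 ≈ -0.0089286 + 0.14286*I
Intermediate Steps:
J = ½ (J = 1/(-19 + 21) = 1/2 = ½ ≈ 0.50000)
v(F) = F^(3/2)
W(H, x) = -1/(7*(7 + x)) (W(H, x) = -1/(7*(x + 7)) = -1/(7*(7 + x)))
D(r, j) = I/7 (D(r, j) = -(-1)*I/7 = I/7)
W(-4, 9) + D(J, -22) = -1/(49 + 7*9) + I/7 = -1/(49 + 63) + I/7 = -1/112 + I/7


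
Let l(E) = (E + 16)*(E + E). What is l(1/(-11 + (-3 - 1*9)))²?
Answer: 538756/279841 ≈ 1.9252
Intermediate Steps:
l(E) = 2*E*(16 + E) (l(E) = (16 + E)*(2*E) = 2*E*(16 + E))
l(1/(-11 + (-3 - 1*9)))² = (2*(16 + 1/(-11 + (-3 - 1*9)))/(-11 + (-3 - 1*9)))² = (2*(16 + 1/(-11 + (-3 - 9)))/(-11 + (-3 - 9)))² = (2*(16 + 1/(-11 - 12))/(-11 - 12))² = (2*(16 + 1/(-23))/(-23))² = (2*(-1/23)*(16 - 1/23))² = (2*(-1/23)*(367/23))² = (-734/529)² = 538756/279841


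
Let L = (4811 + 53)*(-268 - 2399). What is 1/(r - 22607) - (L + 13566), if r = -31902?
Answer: 706366977497/54509 ≈ 1.2959e+7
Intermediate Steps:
L = -12972288 (L = 4864*(-2667) = -12972288)
1/(r - 22607) - (L + 13566) = 1/(-31902 - 22607) - (-12972288 + 13566) = 1/(-54509) - 1*(-12958722) = -1/54509 + 12958722 = 706366977497/54509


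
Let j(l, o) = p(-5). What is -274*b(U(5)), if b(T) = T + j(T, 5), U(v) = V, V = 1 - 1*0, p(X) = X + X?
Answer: 2466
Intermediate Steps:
p(X) = 2*X
j(l, o) = -10 (j(l, o) = 2*(-5) = -10)
V = 1 (V = 1 + 0 = 1)
U(v) = 1
b(T) = -10 + T (b(T) = T - 10 = -10 + T)
-274*b(U(5)) = -274*(-10 + 1) = -274*(-9) = 2466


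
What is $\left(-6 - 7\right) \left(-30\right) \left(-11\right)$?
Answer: $-4290$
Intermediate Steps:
$\left(-6 - 7\right) \left(-30\right) \left(-11\right) = \left(-13\right) \left(-30\right) \left(-11\right) = 390 \left(-11\right) = -4290$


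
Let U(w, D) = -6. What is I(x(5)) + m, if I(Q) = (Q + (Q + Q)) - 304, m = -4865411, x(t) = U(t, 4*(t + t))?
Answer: -4865733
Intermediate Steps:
x(t) = -6
I(Q) = -304 + 3*Q (I(Q) = (Q + 2*Q) - 304 = 3*Q - 304 = -304 + 3*Q)
I(x(5)) + m = (-304 + 3*(-6)) - 4865411 = (-304 - 18) - 4865411 = -322 - 4865411 = -4865733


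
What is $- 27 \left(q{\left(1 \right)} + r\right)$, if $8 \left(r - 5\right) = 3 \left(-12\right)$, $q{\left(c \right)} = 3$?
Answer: $- \frac{189}{2} \approx -94.5$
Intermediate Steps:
$r = \frac{1}{2}$ ($r = 5 + \frac{3 \left(-12\right)}{8} = 5 + \frac{1}{8} \left(-36\right) = 5 - \frac{9}{2} = \frac{1}{2} \approx 0.5$)
$- 27 \left(q{\left(1 \right)} + r\right) = - 27 \left(3 + \frac{1}{2}\right) = \left(-27\right) \frac{7}{2} = - \frac{189}{2}$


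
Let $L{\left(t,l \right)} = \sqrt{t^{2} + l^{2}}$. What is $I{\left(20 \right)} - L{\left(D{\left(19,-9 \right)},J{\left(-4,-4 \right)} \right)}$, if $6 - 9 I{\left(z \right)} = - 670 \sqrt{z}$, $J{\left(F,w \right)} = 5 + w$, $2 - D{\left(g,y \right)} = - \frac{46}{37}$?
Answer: $\frac{2}{3} - \frac{\sqrt{15769}}{37} + \frac{1340 \sqrt{5}}{9} \approx 330.2$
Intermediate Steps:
$D{\left(g,y \right)} = \frac{120}{37}$ ($D{\left(g,y \right)} = 2 - - \frac{46}{37} = 2 + \frac{46}{37} = \frac{120}{37}$)
$I{\left(z \right)} = \frac{2}{3} + \frac{670 \sqrt{z}}{9}$ ($I{\left(z \right)} = \frac{2}{3} - \frac{\left(-670\right) \sqrt{z}}{9} = \frac{2}{3} + \frac{670 \sqrt{z}}{9}$)
$L{\left(t,l \right)} = \sqrt{l^{2} + t^{2}}$
$I{\left(20 \right)} - L{\left(D{\left(19,-9 \right)},J{\left(-4,-4 \right)} \right)} = \left(\frac{2}{3} + \frac{670 \sqrt{20}}{9}\right) - \sqrt{\left(5 - 4\right)^{2} + \left(\frac{120}{37}\right)^{2}} = \left(\frac{2}{3} + \frac{670 \cdot 2 \sqrt{5}}{9}\right) - \sqrt{1^{2} + \frac{14400}{1369}} = \left(\frac{2}{3} + \frac{1340 \sqrt{5}}{9}\right) - \sqrt{1 + \frac{14400}{1369}} = \left(\frac{2}{3} + \frac{1340 \sqrt{5}}{9}\right) - \sqrt{\frac{15769}{1369}} = \left(\frac{2}{3} + \frac{1340 \sqrt{5}}{9}\right) - \frac{\sqrt{15769}}{37} = \frac{2}{3} - \frac{\sqrt{15769}}{37} + \frac{1340 \sqrt{5}}{9}$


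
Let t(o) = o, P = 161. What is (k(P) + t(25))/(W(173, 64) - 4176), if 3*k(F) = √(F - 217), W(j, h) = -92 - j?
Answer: -25/4441 - 2*I*√14/13323 ≈ -0.0056294 - 0.00056168*I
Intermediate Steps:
k(F) = √(-217 + F)/3 (k(F) = √(F - 217)/3 = √(-217 + F)/3)
(k(P) + t(25))/(W(173, 64) - 4176) = (√(-217 + 161)/3 + 25)/((-92 - 1*173) - 4176) = (√(-56)/3 + 25)/((-92 - 173) - 4176) = ((2*I*√14)/3 + 25)/(-265 - 4176) = (2*I*√14/3 + 25)/(-4441) = (25 + 2*I*√14/3)*(-1/4441) = -25/4441 - 2*I*√14/13323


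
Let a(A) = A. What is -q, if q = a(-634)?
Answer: 634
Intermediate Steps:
q = -634
-q = -1*(-634) = 634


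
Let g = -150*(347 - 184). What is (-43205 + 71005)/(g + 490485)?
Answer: 5560/93207 ≈ 0.059652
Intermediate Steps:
g = -24450 (g = -150*163 = -24450)
(-43205 + 71005)/(g + 490485) = (-43205 + 71005)/(-24450 + 490485) = 27800/466035 = 27800*(1/466035) = 5560/93207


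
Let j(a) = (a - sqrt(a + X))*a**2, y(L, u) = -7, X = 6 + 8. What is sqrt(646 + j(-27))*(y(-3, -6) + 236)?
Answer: 229*sqrt(-19037 - 729*I*sqrt(13)) ≈ 2176.1 - 31671.0*I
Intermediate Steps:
X = 14
j(a) = a**2*(a - sqrt(14 + a)) (j(a) = (a - sqrt(a + 14))*a**2 = (a - sqrt(14 + a))*a**2 = a**2*(a - sqrt(14 + a)))
sqrt(646 + j(-27))*(y(-3, -6) + 236) = sqrt(646 + (-27)**2*(-27 - sqrt(14 - 27)))*(-7 + 236) = sqrt(646 + 729*(-27 - sqrt(-13)))*229 = sqrt(646 + 729*(-27 - I*sqrt(13)))*229 = sqrt(646 + (-19683 - 729*I*sqrt(13)))*229 = sqrt(-19037 - 729*I*sqrt(13))*229 = 229*sqrt(-19037 - 729*I*sqrt(13))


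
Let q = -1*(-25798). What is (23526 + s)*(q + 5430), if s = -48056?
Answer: -766022840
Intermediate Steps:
q = 25798
(23526 + s)*(q + 5430) = (23526 - 48056)*(25798 + 5430) = -24530*31228 = -766022840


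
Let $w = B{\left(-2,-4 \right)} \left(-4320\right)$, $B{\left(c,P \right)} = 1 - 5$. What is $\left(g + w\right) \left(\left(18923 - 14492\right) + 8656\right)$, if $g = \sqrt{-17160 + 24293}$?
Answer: $226143360 + 13087 \sqrt{7133} \approx 2.2725 \cdot 10^{8}$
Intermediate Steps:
$B{\left(c,P \right)} = -4$
$g = \sqrt{7133} \approx 84.457$
$w = 17280$ ($w = \left(-4\right) \left(-4320\right) = 17280$)
$\left(g + w\right) \left(\left(18923 - 14492\right) + 8656\right) = \left(\sqrt{7133} + 17280\right) \left(\left(18923 - 14492\right) + 8656\right) = \left(17280 + \sqrt{7133}\right) \left(4431 + 8656\right) = \left(17280 + \sqrt{7133}\right) 13087 = 226143360 + 13087 \sqrt{7133}$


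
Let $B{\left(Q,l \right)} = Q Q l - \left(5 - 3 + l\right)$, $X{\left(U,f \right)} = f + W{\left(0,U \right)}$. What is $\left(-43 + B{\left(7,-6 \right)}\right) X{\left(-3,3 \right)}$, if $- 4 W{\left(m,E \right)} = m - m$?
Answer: $-999$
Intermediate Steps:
$W{\left(m,E \right)} = 0$ ($W{\left(m,E \right)} = - \frac{m - m}{4} = \left(- \frac{1}{4}\right) 0 = 0$)
$X{\left(U,f \right)} = f$ ($X{\left(U,f \right)} = f + 0 = f$)
$B{\left(Q,l \right)} = -2 - l + l Q^{2}$ ($B{\left(Q,l \right)} = Q^{2} l - \left(2 + l\right) = l Q^{2} - \left(2 + l\right) = -2 - l + l Q^{2}$)
$\left(-43 + B{\left(7,-6 \right)}\right) X{\left(-3,3 \right)} = \left(-43 - \left(-4 + 294\right)\right) 3 = \left(-43 - 290\right) 3 = \left(-333\right) 3 = -999$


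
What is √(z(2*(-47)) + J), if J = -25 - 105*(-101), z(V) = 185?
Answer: √10765 ≈ 103.75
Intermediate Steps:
J = 10580 (J = -25 + 10605 = 10580)
√(z(2*(-47)) + J) = √(185 + 10580) = √10765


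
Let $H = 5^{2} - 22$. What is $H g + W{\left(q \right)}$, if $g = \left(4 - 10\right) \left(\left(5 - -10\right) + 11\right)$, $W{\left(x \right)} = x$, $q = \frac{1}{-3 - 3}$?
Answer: $- \frac{2809}{6} \approx -468.17$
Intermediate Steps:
$q = - \frac{1}{6}$ ($q = \frac{1}{-6} = - \frac{1}{6} \approx -0.16667$)
$H = 3$ ($H = 25 - 22 = 3$)
$g = -156$ ($g = - 6 \left(\left(5 + 10\right) + 11\right) = - 6 \left(15 + 11\right) = \left(-6\right) 26 = -156$)
$H g + W{\left(q \right)} = 3 \left(-156\right) - \frac{1}{6} = -468 - \frac{1}{6} = - \frac{2809}{6}$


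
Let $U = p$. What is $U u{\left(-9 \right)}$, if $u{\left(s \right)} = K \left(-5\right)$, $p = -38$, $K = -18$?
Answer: $-3420$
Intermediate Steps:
$U = -38$
$u{\left(s \right)} = 90$ ($u{\left(s \right)} = \left(-18\right) \left(-5\right) = 90$)
$U u{\left(-9 \right)} = \left(-38\right) 90 = -3420$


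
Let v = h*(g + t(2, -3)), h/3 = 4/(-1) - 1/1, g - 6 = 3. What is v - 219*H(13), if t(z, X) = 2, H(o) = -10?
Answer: 2025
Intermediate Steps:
g = 9 (g = 6 + 3 = 9)
h = -15 (h = 3*(4/(-1) - 1/1) = 3*(4*(-1) - 1*1) = 3*(-4 - 1) = 3*(-5) = -15)
v = -165 (v = -15*(9 + 2) = -15*11 = -165)
v - 219*H(13) = -165 - 219*(-10) = -165 + 2190 = 2025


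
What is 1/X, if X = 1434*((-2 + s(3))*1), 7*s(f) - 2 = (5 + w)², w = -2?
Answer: -7/4302 ≈ -0.0016272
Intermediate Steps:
s(f) = 11/7 (s(f) = 2/7 + (5 - 2)²/7 = 2/7 + (⅐)*3² = 2/7 + (⅐)*9 = 2/7 + 9/7 = 11/7)
X = -4302/7 (X = 1434*((-2 + 11/7)*1) = 1434*(-3/7*1) = 1434*(-3/7) = -4302/7 ≈ -614.57)
1/X = 1/(-4302/7) = -7/4302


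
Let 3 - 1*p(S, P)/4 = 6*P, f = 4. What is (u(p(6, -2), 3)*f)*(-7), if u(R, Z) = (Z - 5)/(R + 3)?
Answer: 8/9 ≈ 0.88889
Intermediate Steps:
p(S, P) = 12 - 24*P
u(R, Z) = (-5 + Z)/(3 + R)
(u(p(6, -2), 3)*f)*(-7) = (((-5 + 3)/(3 + (12 - 24*(-2))))*4)*(-7) = ((-2/(3 + (12 + 48)))*4)*(-7) = ((-2/(3 + 60))*4)*(-7) = ((-2/63)*4)*(-7) = (((1/63)*(-2))*4)*(-7) = -2/63*4*(-7) = -8/63*(-7) = 8/9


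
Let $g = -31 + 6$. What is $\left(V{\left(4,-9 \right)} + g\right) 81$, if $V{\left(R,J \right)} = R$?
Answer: $-1701$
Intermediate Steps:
$g = -25$
$\left(V{\left(4,-9 \right)} + g\right) 81 = \left(4 - 25\right) 81 = \left(-21\right) 81 = -1701$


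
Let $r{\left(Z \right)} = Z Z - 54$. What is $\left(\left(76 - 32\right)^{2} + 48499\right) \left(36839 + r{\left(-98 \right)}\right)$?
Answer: $2339629215$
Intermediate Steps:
$r{\left(Z \right)} = -54 + Z^{2}$ ($r{\left(Z \right)} = Z^{2} - 54 = -54 + Z^{2}$)
$\left(\left(76 - 32\right)^{2} + 48499\right) \left(36839 + r{\left(-98 \right)}\right) = \left(\left(76 - 32\right)^{2} + 48499\right) \left(36839 - \left(54 - \left(-98\right)^{2}\right)\right) = \left(44^{2} + 48499\right) \left(36839 + \left(-54 + 9604\right)\right) = \left(1936 + 48499\right) \left(36839 + 9550\right) = 50435 \cdot 46389 = 2339629215$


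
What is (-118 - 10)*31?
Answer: -3968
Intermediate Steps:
(-118 - 10)*31 = -128*31 = -3968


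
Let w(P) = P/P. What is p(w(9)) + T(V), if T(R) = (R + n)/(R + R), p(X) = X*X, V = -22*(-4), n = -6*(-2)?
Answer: 69/44 ≈ 1.5682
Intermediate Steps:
w(P) = 1
n = 12
V = 88
p(X) = X**2
T(R) = (12 + R)/(2*R) (T(R) = (R + 12)/(R + R) = (12 + R)/((2*R)) = (12 + R)*(1/(2*R)) = (12 + R)/(2*R))
p(w(9)) + T(V) = 1**2 + (1/2)*(12 + 88)/88 = 1 + (1/2)*(1/88)*100 = 1 + 25/44 = 69/44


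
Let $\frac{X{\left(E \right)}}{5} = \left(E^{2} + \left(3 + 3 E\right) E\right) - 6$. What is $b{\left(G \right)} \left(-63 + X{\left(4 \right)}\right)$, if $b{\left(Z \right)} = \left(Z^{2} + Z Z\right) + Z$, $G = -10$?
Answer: $54530$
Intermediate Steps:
$X{\left(E \right)} = -30 + 5 E^{2} + 5 E \left(3 + 3 E\right)$ ($X{\left(E \right)} = 5 \left(\left(E^{2} + \left(3 + 3 E\right) E\right) - 6\right) = 5 \left(\left(E^{2} + E \left(3 + 3 E\right)\right) - 6\right) = 5 \left(-6 + E^{2} + E \left(3 + 3 E\right)\right) = -30 + 5 E^{2} + 5 E \left(3 + 3 E\right)$)
$b{\left(Z \right)} = Z + 2 Z^{2}$ ($b{\left(Z \right)} = \left(Z^{2} + Z^{2}\right) + Z = 2 Z^{2} + Z = Z + 2 Z^{2}$)
$b{\left(G \right)} \left(-63 + X{\left(4 \right)}\right) = - 10 \left(1 + 2 \left(-10\right)\right) \left(-63 + \left(-30 + 15 \cdot 4 + 20 \cdot 4^{2}\right)\right) = - 10 \left(1 - 20\right) \left(-63 + \left(-30 + 60 + 20 \cdot 16\right)\right) = \left(-10\right) \left(-19\right) \left(-63 + \left(-30 + 60 + 320\right)\right) = 190 \left(-63 + 350\right) = 190 \cdot 287 = 54530$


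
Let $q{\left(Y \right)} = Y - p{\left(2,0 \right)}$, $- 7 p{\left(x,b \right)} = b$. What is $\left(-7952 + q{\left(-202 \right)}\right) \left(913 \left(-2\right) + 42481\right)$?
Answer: $-331500870$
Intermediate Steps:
$p{\left(x,b \right)} = - \frac{b}{7}$
$q{\left(Y \right)} = Y$ ($q{\left(Y \right)} = Y - \left(- \frac{1}{7}\right) 0 = Y - 0 = Y + 0 = Y$)
$\left(-7952 + q{\left(-202 \right)}\right) \left(913 \left(-2\right) + 42481\right) = \left(-7952 - 202\right) \left(913 \left(-2\right) + 42481\right) = - 8154 \left(-1826 + 42481\right) = \left(-8154\right) 40655 = -331500870$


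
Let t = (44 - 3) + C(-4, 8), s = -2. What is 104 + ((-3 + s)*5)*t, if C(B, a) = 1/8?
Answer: -7393/8 ≈ -924.13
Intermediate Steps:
C(B, a) = ⅛
t = 329/8 (t = (44 - 3) + ⅛ = 41 + ⅛ = 329/8 ≈ 41.125)
104 + ((-3 + s)*5)*t = 104 + ((-3 - 2)*5)*(329/8) = 104 - 5*5*(329/8) = 104 - 25*329/8 = 104 - 8225/8 = -7393/8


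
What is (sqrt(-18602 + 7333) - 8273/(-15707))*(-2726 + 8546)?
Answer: 48148860/15707 + 5820*I*sqrt(11269) ≈ 3065.4 + 6.1783e+5*I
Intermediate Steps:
(sqrt(-18602 + 7333) - 8273/(-15707))*(-2726 + 8546) = (sqrt(-11269) - 8273*(-1/15707))*5820 = (I*sqrt(11269) + 8273/15707)*5820 = (8273/15707 + I*sqrt(11269))*5820 = 48148860/15707 + 5820*I*sqrt(11269)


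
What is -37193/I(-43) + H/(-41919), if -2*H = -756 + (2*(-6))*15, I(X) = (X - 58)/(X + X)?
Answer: -44694025610/1411273 ≈ -31669.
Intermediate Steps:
I(X) = (-58 + X)/(2*X) (I(X) = (-58 + X)/((2*X)) = (-58 + X)*(1/(2*X)) = (-58 + X)/(2*X))
H = 468 (H = -(-756 + (2*(-6))*15)/2 = -(-756 - 12*15)/2 = -(-756 - 180)/2 = -1/2*(-936) = 468)
-37193/I(-43) + H/(-41919) = -37193*(-86/(-58 - 43)) + 468/(-41919) = -37193/((1/2)*(-1/43)*(-101)) + 468*(-1/41919) = -37193/101/86 - 156/13973 = -37193*86/101 - 156/13973 = -3198598/101 - 156/13973 = -44694025610/1411273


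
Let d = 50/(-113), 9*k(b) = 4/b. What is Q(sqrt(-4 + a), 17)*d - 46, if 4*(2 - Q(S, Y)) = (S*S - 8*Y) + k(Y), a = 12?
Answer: -1055344/17289 ≈ -61.041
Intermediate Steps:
k(b) = 4/(9*b) (k(b) = (4/b)/9 = 4/(9*b))
d = -50/113 (d = 50*(-1/113) = -50/113 ≈ -0.44248)
Q(S, Y) = 2 + 2*Y - S**2/4 - 1/(9*Y) (Q(S, Y) = 2 - ((S*S - 8*Y) + 4/(9*Y))/4 = 2 - ((S**2 - 8*Y) + 4/(9*Y))/4 = 2 - (S**2 - 8*Y + 4/(9*Y))/4 = 2 + (2*Y - S**2/4 - 1/(9*Y)) = 2 + 2*Y - S**2/4 - 1/(9*Y))
Q(sqrt(-4 + a), 17)*d - 46 = (2 + 2*17 - (sqrt(-4 + 12))**2/4 - 1/9/17)*(-50/113) - 46 = (2 + 34 - (sqrt(8))**2/4 - 1/9*1/17)*(-50/113) - 46 = (2 + 34 - (2*sqrt(2))**2/4 - 1/153)*(-50/113) - 46 = (2 + 34 - 1/4*8 - 1/153)*(-50/113) - 46 = (2 + 34 - 2 - 1/153)*(-50/113) - 46 = (5201/153)*(-50/113) - 46 = -260050/17289 - 46 = -1055344/17289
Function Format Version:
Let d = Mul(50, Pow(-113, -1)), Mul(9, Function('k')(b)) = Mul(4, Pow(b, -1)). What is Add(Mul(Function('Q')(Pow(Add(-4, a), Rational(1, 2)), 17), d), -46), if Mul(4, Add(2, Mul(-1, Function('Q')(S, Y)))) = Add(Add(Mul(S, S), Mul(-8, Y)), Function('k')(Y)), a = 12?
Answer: Rational(-1055344, 17289) ≈ -61.041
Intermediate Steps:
Function('k')(b) = Mul(Rational(4, 9), Pow(b, -1)) (Function('k')(b) = Mul(Rational(1, 9), Mul(4, Pow(b, -1))) = Mul(Rational(4, 9), Pow(b, -1)))
d = Rational(-50, 113) (d = Mul(50, Rational(-1, 113)) = Rational(-50, 113) ≈ -0.44248)
Function('Q')(S, Y) = Add(2, Mul(2, Y), Mul(Rational(-1, 4), Pow(S, 2)), Mul(Rational(-1, 9), Pow(Y, -1))) (Function('Q')(S, Y) = Add(2, Mul(Rational(-1, 4), Add(Add(Mul(S, S), Mul(-8, Y)), Mul(Rational(4, 9), Pow(Y, -1))))) = Add(2, Mul(Rational(-1, 4), Add(Add(Pow(S, 2), Mul(-8, Y)), Mul(Rational(4, 9), Pow(Y, -1))))) = Add(2, Mul(Rational(-1, 4), Add(Pow(S, 2), Mul(-8, Y), Mul(Rational(4, 9), Pow(Y, -1))))) = Add(2, Add(Mul(2, Y), Mul(Rational(-1, 4), Pow(S, 2)), Mul(Rational(-1, 9), Pow(Y, -1)))) = Add(2, Mul(2, Y), Mul(Rational(-1, 4), Pow(S, 2)), Mul(Rational(-1, 9), Pow(Y, -1))))
Add(Mul(Function('Q')(Pow(Add(-4, a), Rational(1, 2)), 17), d), -46) = Add(Mul(Add(2, Mul(2, 17), Mul(Rational(-1, 4), Pow(Pow(Add(-4, 12), Rational(1, 2)), 2)), Mul(Rational(-1, 9), Pow(17, -1))), Rational(-50, 113)), -46) = Add(Mul(Add(2, 34, Mul(Rational(-1, 4), Pow(Pow(8, Rational(1, 2)), 2)), Mul(Rational(-1, 9), Rational(1, 17))), Rational(-50, 113)), -46) = Add(Mul(Add(2, 34, Mul(Rational(-1, 4), Pow(Mul(2, Pow(2, Rational(1, 2))), 2)), Rational(-1, 153)), Rational(-50, 113)), -46) = Add(Mul(Add(2, 34, Mul(Rational(-1, 4), 8), Rational(-1, 153)), Rational(-50, 113)), -46) = Add(Mul(Add(2, 34, -2, Rational(-1, 153)), Rational(-50, 113)), -46) = Add(Mul(Rational(5201, 153), Rational(-50, 113)), -46) = Add(Rational(-260050, 17289), -46) = Rational(-1055344, 17289)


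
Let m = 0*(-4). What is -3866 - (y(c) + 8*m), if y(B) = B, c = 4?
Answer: -3870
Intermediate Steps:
m = 0
-3866 - (y(c) + 8*m) = -3866 - (4 + 8*0) = -3866 - (4 + 0) = -3866 - 1*4 = -3866 - 4 = -3870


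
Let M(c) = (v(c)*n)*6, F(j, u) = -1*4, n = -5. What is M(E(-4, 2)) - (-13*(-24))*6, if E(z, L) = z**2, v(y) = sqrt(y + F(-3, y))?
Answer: -1872 - 60*sqrt(3) ≈ -1975.9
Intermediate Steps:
F(j, u) = -4
v(y) = sqrt(-4 + y) (v(y) = sqrt(y - 4) = sqrt(-4 + y))
M(c) = -30*sqrt(-4 + c) (M(c) = (sqrt(-4 + c)*(-5))*6 = -5*sqrt(-4 + c)*6 = -30*sqrt(-4 + c))
M(E(-4, 2)) - (-13*(-24))*6 = -30*sqrt(-4 + (-4)**2) - (-13*(-24))*6 = -30*sqrt(-4 + 16) - 312*6 = -60*sqrt(3) - 1*1872 = -60*sqrt(3) - 1872 = -1872 - 60*sqrt(3)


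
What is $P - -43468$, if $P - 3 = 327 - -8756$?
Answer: $52554$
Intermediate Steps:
$P = 9086$ ($P = 3 + \left(327 - -8756\right) = 3 + \left(327 + 8756\right) = 3 + 9083 = 9086$)
$P - -43468 = 9086 - -43468 = 9086 + 43468 = 52554$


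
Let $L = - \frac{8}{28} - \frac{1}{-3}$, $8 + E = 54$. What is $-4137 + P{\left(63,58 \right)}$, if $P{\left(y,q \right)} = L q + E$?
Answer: $- \frac{85853}{21} \approx -4088.2$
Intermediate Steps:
$E = 46$ ($E = -8 + 54 = 46$)
$L = \frac{1}{21}$ ($L = \left(-8\right) \frac{1}{28} - - \frac{1}{3} = - \frac{2}{7} + \frac{1}{3} = \frac{1}{21} \approx 0.047619$)
$P{\left(y,q \right)} = 46 + \frac{q}{21}$ ($P{\left(y,q \right)} = \frac{q}{21} + 46 = 46 + \frac{q}{21}$)
$-4137 + P{\left(63,58 \right)} = -4137 + \left(46 + \frac{1}{21} \cdot 58\right) = -4137 + \left(46 + \frac{58}{21}\right) = -4137 + \frac{1024}{21} = - \frac{85853}{21}$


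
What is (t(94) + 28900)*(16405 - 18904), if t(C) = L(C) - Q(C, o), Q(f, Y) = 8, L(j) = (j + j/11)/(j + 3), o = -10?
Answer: -77041401108/1067 ≈ -7.2204e+7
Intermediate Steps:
L(j) = 12*j/(11*(3 + j)) (L(j) = (j + j*(1/11))/(3 + j) = (j + j/11)/(3 + j) = (12*j/11)/(3 + j) = 12*j/(11*(3 + j)))
t(C) = -8 + 12*C/(11*(3 + C)) (t(C) = 12*C/(11*(3 + C)) - 1*8 = 12*C/(11*(3 + C)) - 8 = -8 + 12*C/(11*(3 + C)))
(t(94) + 28900)*(16405 - 18904) = (4*(-66 - 19*94)/(11*(3 + 94)) + 28900)*(16405 - 18904) = ((4/11)*(-66 - 1786)/97 + 28900)*(-2499) = ((4/11)*(1/97)*(-1852) + 28900)*(-2499) = (-7408/1067 + 28900)*(-2499) = (30828892/1067)*(-2499) = -77041401108/1067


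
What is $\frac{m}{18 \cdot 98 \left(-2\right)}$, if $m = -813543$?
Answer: $\frac{271181}{1176} \approx 230.6$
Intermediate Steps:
$\frac{m}{18 \cdot 98 \left(-2\right)} = - \frac{813543}{18 \cdot 98 \left(-2\right)} = - \frac{813543}{1764 \left(-2\right)} = - \frac{813543}{-3528} = \left(-813543\right) \left(- \frac{1}{3528}\right) = \frac{271181}{1176}$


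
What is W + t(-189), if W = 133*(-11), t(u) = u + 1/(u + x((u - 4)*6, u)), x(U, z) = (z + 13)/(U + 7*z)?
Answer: -774349397/468733 ≈ -1652.0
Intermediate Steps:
x(U, z) = (13 + z)/(U + 7*z)
t(u) = u + 1/(u + (13 + u)/(-24 + 13*u)) (t(u) = u + 1/(u + (13 + u)/((u - 4)*6 + 7*u)) = u + 1/(u + (13 + u)/((-4 + u)*6 + 7*u)) = u + 1/(u + (13 + u)/((-24 + 6*u) + 7*u)) = u + 1/(u + (13 + u)/(-24 + 13*u)))
W = -1463
W + t(-189) = -1463 + (-189*(13 - 189) + (1 + (-189)²)*(-24 + 13*(-189)))/(13 - 189 - 189*(-24 + 13*(-189))) = -1463 + (-189*(-176) + (1 + 35721)*(-24 - 2457))/(13 - 189 - 189*(-24 - 2457)) = -1463 + (33264 + 35722*(-2481))/(13 - 189 - 189*(-2481)) = -1463 + (33264 - 88626282)/(13 - 189 + 468909) = -1463 - 88593018/468733 = -774349397/468733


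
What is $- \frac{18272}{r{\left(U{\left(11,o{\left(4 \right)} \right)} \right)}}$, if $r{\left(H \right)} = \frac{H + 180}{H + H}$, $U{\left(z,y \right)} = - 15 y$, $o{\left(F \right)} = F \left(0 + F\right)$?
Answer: $-146176$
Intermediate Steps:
$o{\left(F \right)} = F^{2}$ ($o{\left(F \right)} = F F = F^{2}$)
$r{\left(H \right)} = \frac{180 + H}{2 H}$
$- \frac{18272}{r{\left(U{\left(11,o{\left(4 \right)} \right)} \right)}} = - \frac{18272}{\frac{1}{2} \frac{1}{\left(-15\right) 4^{2}} \left(180 - 15 \cdot 4^{2}\right)} = - \frac{18272}{\frac{1}{2} \frac{1}{\left(-15\right) 16} \left(180 - 240\right)} = - \frac{18272}{\frac{1}{2} \frac{1}{-240} \left(180 - 240\right)} = - \frac{18272}{\frac{1}{2} \left(- \frac{1}{240}\right) \left(-60\right)} = - 18272 \frac{1}{\frac{1}{8}} = \left(-18272\right) 8 = -146176$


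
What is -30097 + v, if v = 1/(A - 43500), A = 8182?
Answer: -1062965847/35318 ≈ -30097.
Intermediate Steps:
v = -1/35318 (v = 1/(8182 - 43500) = 1/(-35318) = -1/35318 ≈ -2.8314e-5)
-30097 + v = -30097 - 1/35318 = -1062965847/35318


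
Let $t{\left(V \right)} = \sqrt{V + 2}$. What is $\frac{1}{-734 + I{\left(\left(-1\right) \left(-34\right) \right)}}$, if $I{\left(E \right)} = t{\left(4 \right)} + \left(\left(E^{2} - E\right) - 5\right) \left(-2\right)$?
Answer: $- \frac{1484}{4404509} - \frac{\sqrt{6}}{8809018} \approx -0.00033721$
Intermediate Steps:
$t{\left(V \right)} = \sqrt{2 + V}$
$I{\left(E \right)} = 10 + \sqrt{6} - 2 E^{2} + 2 E$ ($I{\left(E \right)} = \sqrt{2 + 4} + \left(\left(E^{2} - E\right) - 5\right) \left(-2\right) = \sqrt{6} + \left(-5 + E^{2} - E\right) \left(-2\right) = \sqrt{6} + \left(10 - 2 E^{2} + 2 E\right) = 10 + \sqrt{6} - 2 E^{2} + 2 E$)
$\frac{1}{-734 + I{\left(\left(-1\right) \left(-34\right) \right)}} = \frac{1}{-734 + \left(10 + \sqrt{6} - 2 \left(\left(-1\right) \left(-34\right)\right)^{2} + 2 \left(\left(-1\right) \left(-34\right)\right)\right)} = \frac{1}{-734 + \left(10 + \sqrt{6} - 2 \cdot 34^{2} + 2 \cdot 34\right)} = \frac{1}{-734 + \left(10 + \sqrt{6} - 2312 + 68\right)} = \frac{1}{-734 - \left(2234 - \sqrt{6}\right)} = \frac{1}{-2968 + \sqrt{6}}$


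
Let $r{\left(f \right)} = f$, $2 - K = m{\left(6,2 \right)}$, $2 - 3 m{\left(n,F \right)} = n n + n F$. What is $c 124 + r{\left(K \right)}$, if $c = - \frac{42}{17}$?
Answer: $- \frac{14740}{51} \approx -289.02$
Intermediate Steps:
$m{\left(n,F \right)} = \frac{2}{3} - \frac{n^{2}}{3} - \frac{F n}{3}$ ($m{\left(n,F \right)} = \frac{2}{3} - \frac{n n + n F}{3} = \frac{2}{3} - \frac{n^{2} + F n}{3} = \frac{2}{3} - \left(\frac{n^{2}}{3} + \frac{F n}{3}\right) = \frac{2}{3} - \frac{n^{2}}{3} - \frac{F n}{3}$)
$K = \frac{52}{3}$ ($K = 2 - \left(\frac{2}{3} - \frac{6^{2}}{3} - \frac{2}{3} \cdot 6\right) = 2 - \left(\frac{2}{3} - 12 - 4\right) = 2 - - \frac{46}{3} = 2 + \frac{46}{3} = \frac{52}{3} \approx 17.333$)
$c = - \frac{42}{17}$ ($c = \left(-42\right) \frac{1}{17} = - \frac{42}{17} \approx -2.4706$)
$c 124 + r{\left(K \right)} = \left(- \frac{42}{17}\right) 124 + \frac{52}{3} = - \frac{5208}{17} + \frac{52}{3} = - \frac{14740}{51}$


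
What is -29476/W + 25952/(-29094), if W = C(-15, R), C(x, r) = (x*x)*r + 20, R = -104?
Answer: 31352123/85027215 ≈ 0.36873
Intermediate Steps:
C(x, r) = 20 + r*x² (C(x, r) = x²*r + 20 = r*x² + 20 = 20 + r*x²)
W = -23380 (W = 20 - 104*(-15)² = 20 - 104*225 = 20 - 23400 = -23380)
-29476/W + 25952/(-29094) = -29476/(-23380) + 25952/(-29094) = -29476*(-1/23380) + 25952*(-1/29094) = 7369/5845 - 12976/14547 = 31352123/85027215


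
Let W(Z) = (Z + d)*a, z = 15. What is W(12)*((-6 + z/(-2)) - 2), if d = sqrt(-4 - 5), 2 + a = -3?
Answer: 930 + 465*I/2 ≈ 930.0 + 232.5*I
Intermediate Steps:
a = -5 (a = -2 - 3 = -5)
d = 3*I (d = sqrt(-9) = 3*I ≈ 3.0*I)
W(Z) = -15*I - 5*Z (W(Z) = (Z + 3*I)*(-5) = -15*I - 5*Z)
W(12)*((-6 + z/(-2)) - 2) = (-15*I - 5*12)*((-6 + 15/(-2)) - 2) = (-15*I - 60)*((-6 + 15*(-1/2)) - 2) = (-60 - 15*I)*((-6 - 15/2) - 2) = (-60 - 15*I)*(-27/2 - 2) = (-60 - 15*I)*(-31/2) = 930 + 465*I/2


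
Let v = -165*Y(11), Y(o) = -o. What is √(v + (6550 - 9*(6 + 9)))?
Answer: √8230 ≈ 90.719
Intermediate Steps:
v = 1815 (v = -(-165)*11 = -165*(-11) = 1815)
√(v + (6550 - 9*(6 + 9))) = √(1815 + (6550 - 9*(6 + 9))) = √(1815 + (6550 - 9*15)) = √(1815 + (6550 - 1*135)) = √(1815 + (6550 - 135)) = √(1815 + 6415) = √8230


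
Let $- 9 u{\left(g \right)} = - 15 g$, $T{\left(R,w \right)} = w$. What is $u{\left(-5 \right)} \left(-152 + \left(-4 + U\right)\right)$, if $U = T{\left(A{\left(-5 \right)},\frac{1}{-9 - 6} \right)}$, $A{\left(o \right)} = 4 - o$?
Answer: $\frac{11705}{9} \approx 1300.6$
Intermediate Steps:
$U = - \frac{1}{15}$ ($U = \frac{1}{-9 - 6} = \frac{1}{-15} = - \frac{1}{15} \approx -0.066667$)
$u{\left(g \right)} = \frac{5 g}{3}$ ($u{\left(g \right)} = - \frac{\left(-15\right) g}{9} = \frac{5 g}{3}$)
$u{\left(-5 \right)} \left(-152 + \left(-4 + U\right)\right) = \frac{5}{3} \left(-5\right) \left(-152 - \frac{61}{15}\right) = - \frac{25 \left(-152 - \frac{61}{15}\right)}{3} = \left(- \frac{25}{3}\right) \left(- \frac{2341}{15}\right) = \frac{11705}{9}$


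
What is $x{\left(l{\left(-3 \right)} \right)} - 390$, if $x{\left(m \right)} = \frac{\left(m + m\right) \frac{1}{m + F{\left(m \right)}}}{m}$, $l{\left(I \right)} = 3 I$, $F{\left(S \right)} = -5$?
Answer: $- \frac{2731}{7} \approx -390.14$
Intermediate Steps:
$x{\left(m \right)} = \frac{2}{-5 + m}$ ($x{\left(m \right)} = \frac{\left(m + m\right) \frac{1}{m - 5}}{m} = \frac{2 m \frac{1}{-5 + m}}{m} = \frac{2}{-5 + m}$)
$x{\left(l{\left(-3 \right)} \right)} - 390 = \frac{2}{-5 + 3 \left(-3\right)} - 390 = \frac{2}{-5 - 9} - 390 = \frac{2}{-14} - 390 = 2 \left(- \frac{1}{14}\right) - 390 = - \frac{1}{7} - 390 = - \frac{2731}{7}$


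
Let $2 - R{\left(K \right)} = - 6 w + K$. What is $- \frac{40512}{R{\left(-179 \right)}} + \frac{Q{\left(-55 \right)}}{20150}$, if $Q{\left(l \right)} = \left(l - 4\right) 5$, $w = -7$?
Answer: $- \frac{163271561}{560170} \approx -291.47$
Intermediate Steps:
$Q{\left(l \right)} = -20 + 5 l$ ($Q{\left(l \right)} = \left(-4 + l\right) 5 = -20 + 5 l$)
$R{\left(K \right)} = -40 - K$ ($R{\left(K \right)} = 2 - \left(\left(-6\right) \left(-7\right) + K\right) = 2 - \left(42 + K\right) = -40 - K$)
$- \frac{40512}{R{\left(-179 \right)}} + \frac{Q{\left(-55 \right)}}{20150} = - \frac{40512}{-40 - -179} + \frac{-20 + 5 \left(-55\right)}{20150} = - \frac{40512}{-40 + 179} + \left(-20 - 275\right) \frac{1}{20150} = - \frac{40512}{139} - \frac{59}{4030} = - \frac{163271561}{560170}$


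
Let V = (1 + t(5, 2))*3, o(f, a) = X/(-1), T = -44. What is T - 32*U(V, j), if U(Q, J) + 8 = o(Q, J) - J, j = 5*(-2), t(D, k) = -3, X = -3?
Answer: -204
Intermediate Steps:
o(f, a) = 3 (o(f, a) = -3/(-1) = -3*(-1) = 3)
j = -10
V = -6 (V = (1 - 3)*3 = -2*3 = -6)
U(Q, J) = -5 - J (U(Q, J) = -8 + (3 - J) = -5 - J)
T - 32*U(V, j) = -44 - 32*(-5 - 1*(-10)) = -44 - 32*(-5 + 10) = -44 - 32*5 = -44 - 160 = -204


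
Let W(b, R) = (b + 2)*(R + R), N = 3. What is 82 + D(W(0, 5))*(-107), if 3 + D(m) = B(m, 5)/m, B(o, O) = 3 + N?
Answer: 3709/10 ≈ 370.90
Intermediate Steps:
B(o, O) = 6 (B(o, O) = 3 + 3 = 6)
W(b, R) = 2*R*(2 + b) (W(b, R) = (2 + b)*(2*R) = 2*R*(2 + b))
D(m) = -3 + 6/m
82 + D(W(0, 5))*(-107) = 82 + (-3 + 6/((2*5*(2 + 0))))*(-107) = 82 + (-3 + 6/((2*5*2)))*(-107) = 82 + (-3 + 6/20)*(-107) = 82 + (-3 + 6*(1/20))*(-107) = 82 + (-3 + 3/10)*(-107) = 82 - 27/10*(-107) = 82 + 2889/10 = 3709/10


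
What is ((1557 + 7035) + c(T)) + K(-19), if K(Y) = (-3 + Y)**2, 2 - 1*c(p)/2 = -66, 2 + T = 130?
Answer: 9212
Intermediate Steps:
T = 128 (T = -2 + 130 = 128)
c(p) = 136 (c(p) = 4 - 2*(-66) = 4 + 132 = 136)
((1557 + 7035) + c(T)) + K(-19) = ((1557 + 7035) + 136) + (-3 - 19)**2 = (8592 + 136) + (-22)**2 = 8728 + 484 = 9212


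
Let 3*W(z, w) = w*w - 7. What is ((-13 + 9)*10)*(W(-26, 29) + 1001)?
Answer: -51160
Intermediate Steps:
W(z, w) = -7/3 + w²/3 (W(z, w) = (w*w - 7)/3 = (w² - 7)/3 = (-7 + w²)/3 = -7/3 + w²/3)
((-13 + 9)*10)*(W(-26, 29) + 1001) = ((-13 + 9)*10)*((-7/3 + (⅓)*29²) + 1001) = (-4*10)*((-7/3 + (⅓)*841) + 1001) = -40*((-7/3 + 841/3) + 1001) = -40*(278 + 1001) = -40*1279 = -51160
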